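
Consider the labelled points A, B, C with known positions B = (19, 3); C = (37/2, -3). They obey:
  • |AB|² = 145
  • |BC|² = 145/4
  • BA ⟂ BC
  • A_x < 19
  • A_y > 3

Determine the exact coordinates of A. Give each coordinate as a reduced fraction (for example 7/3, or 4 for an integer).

A = (7, 4)

1. A_x = 7  [[BA ⟂ BC ⇒ -1/2x-6y+55/2=0] ∩ [|A−(19, 3)|²=145]]
2. A_y = 4  [[BA ⟂ BC ⇒ -1/2x-6y+55/2=0] ∩ [|A−(19, 3)|²=145]]
   so A = (7, 4)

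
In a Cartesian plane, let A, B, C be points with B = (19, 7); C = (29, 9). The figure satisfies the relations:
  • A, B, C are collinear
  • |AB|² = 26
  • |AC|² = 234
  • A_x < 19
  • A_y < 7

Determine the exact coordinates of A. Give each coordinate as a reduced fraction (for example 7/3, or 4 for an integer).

A = (14, 6)

1. A_x = 14  [[A, B, C are collinear ⇒ -2x+10y-32=0] ∩ [|A−(19, 7)|²=26]]
2. A_y = 6  [[A, B, C are collinear ⇒ -2x+10y-32=0] ∩ [|A−(19, 7)|²=26]]
   so A = (14, 6)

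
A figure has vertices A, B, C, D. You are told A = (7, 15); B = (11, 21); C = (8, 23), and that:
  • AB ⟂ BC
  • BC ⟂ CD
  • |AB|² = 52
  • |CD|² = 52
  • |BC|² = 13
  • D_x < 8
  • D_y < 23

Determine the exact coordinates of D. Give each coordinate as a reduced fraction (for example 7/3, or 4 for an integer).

1. D_x = 4  [[BC ⟂ CD ⇒ -3x+2y-22=0] ∩ [|D−(8, 23)|²=52]]
2. D_y = 17  [[BC ⟂ CD ⇒ -3x+2y-22=0] ∩ [|D−(8, 23)|²=52]]
   so D = (4, 17)

D = (4, 17)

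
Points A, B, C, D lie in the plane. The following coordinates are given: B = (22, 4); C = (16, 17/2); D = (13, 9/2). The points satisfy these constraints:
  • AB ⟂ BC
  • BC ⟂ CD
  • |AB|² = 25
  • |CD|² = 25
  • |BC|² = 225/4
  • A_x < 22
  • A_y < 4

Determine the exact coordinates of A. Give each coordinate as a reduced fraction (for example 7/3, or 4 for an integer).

1. A_x = 19  [[AB ⟂ BC ⇒ 6x-9/2y-114=0] ∩ [|A−(22, 4)|²=25]]
2. A_y = 0  [[AB ⟂ BC ⇒ 6x-9/2y-114=0] ∩ [|A−(22, 4)|²=25]]
   so A = (19, 0)

A = (19, 0)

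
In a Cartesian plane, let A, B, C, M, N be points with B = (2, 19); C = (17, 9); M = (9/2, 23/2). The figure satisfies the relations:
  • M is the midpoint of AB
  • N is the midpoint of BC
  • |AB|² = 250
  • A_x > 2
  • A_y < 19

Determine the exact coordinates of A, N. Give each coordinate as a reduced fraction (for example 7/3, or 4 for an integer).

1. A_x = 7  [A = 2·M−B = 2·(9/2, 23/2)−(2, 19)]
2. A_y = 4  [A = 2·M−B = 2·(9/2, 23/2)−(2, 19)]
   so A = (7, 4)
3. N_x = 19/2  [2·N = B+C = (2, 19)+(17, 9)]
4. N_y = 14  [2·N = B+C = (2, 19)+(17, 9)]
   so N = (19/2, 14)

A = (7, 4)
N = (19/2, 14)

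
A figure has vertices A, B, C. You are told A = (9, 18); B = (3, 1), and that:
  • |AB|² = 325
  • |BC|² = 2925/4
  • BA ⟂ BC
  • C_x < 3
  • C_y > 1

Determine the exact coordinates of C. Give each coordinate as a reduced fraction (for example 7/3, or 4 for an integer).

C = (-45/2, 10)

1. C_x = -45/2  [[BA ⟂ BC ⇒ 6x+17y-35=0] ∩ [|C−(3, 1)|²=2925/4]]
2. C_y = 10  [[BA ⟂ BC ⇒ 6x+17y-35=0] ∩ [|C−(3, 1)|²=2925/4]]
   so C = (-45/2, 10)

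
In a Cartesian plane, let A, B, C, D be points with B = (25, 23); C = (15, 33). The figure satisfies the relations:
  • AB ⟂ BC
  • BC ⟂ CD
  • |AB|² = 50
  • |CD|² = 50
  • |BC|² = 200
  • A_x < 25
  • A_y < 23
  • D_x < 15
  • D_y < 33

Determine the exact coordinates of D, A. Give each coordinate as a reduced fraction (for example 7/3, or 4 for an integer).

1. D_x = 10  [[BC ⟂ CD ⇒ -10x+10y-180=0] ∩ [|D−(15, 33)|²=50]]
2. D_y = 28  [[BC ⟂ CD ⇒ -10x+10y-180=0] ∩ [|D−(15, 33)|²=50]]
   so D = (10, 28)
3. A_x = 20  [[AB ⟂ BC ⇒ 10x-10y-20=0] ∩ [|A−(25, 23)|²=50]]
4. A_y = 18  [[AB ⟂ BC ⇒ 10x-10y-20=0] ∩ [|A−(25, 23)|²=50]]
   so A = (20, 18)

D = (10, 28)
A = (20, 18)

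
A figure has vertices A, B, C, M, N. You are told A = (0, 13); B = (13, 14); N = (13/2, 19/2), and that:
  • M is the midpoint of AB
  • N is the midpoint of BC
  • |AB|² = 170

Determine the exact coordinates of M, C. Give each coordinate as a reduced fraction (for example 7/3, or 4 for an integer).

M = (13/2, 27/2)
C = (0, 5)

1. M_x = 13/2  [2·M = A+B = (0, 13)+(13, 14)]
2. M_y = 27/2  [2·M = A+B = (0, 13)+(13, 14)]
   so M = (13/2, 27/2)
3. C_x = 0  [C = 2·N−B = 2·(13/2, 19/2)−(13, 14)]
4. C_y = 5  [C = 2·N−B = 2·(13/2, 19/2)−(13, 14)]
   so C = (0, 5)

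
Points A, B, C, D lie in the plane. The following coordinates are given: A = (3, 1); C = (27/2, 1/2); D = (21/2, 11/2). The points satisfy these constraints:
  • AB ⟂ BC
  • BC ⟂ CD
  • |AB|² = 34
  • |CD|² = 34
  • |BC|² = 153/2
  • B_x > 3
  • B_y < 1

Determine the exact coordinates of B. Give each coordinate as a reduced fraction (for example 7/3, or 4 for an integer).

1. B_x = 6  [[BC ⟂ CD ⇒ 3x-5y-38=0] ∩ [|B−(3, 1)|²=34]]
2. B_y = -4  [[BC ⟂ CD ⇒ 3x-5y-38=0] ∩ [|B−(3, 1)|²=34]]
   so B = (6, -4)

B = (6, -4)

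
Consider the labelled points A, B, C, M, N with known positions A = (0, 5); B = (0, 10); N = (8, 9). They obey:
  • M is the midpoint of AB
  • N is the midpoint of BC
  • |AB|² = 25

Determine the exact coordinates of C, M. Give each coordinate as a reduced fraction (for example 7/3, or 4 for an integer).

1. M_x = 0  [2·M = A+B = (0, 5)+(0, 10)]
2. M_y = 15/2  [2·M = A+B = (0, 5)+(0, 10)]
   so M = (0, 15/2)
3. C_x = 16  [C = 2·N−B = 2·(8, 9)−(0, 10)]
4. C_y = 8  [C = 2·N−B = 2·(8, 9)−(0, 10)]
   so C = (16, 8)

C = (16, 8)
M = (0, 15/2)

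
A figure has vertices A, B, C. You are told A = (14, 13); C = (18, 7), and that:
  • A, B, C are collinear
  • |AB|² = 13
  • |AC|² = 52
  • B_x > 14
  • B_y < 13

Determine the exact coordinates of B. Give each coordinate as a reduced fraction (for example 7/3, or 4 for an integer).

1. B_x = 16  [[A, B, C are collinear ⇒ -6x-4y+136=0] ∩ [|B−(14, 13)|²=13]]
2. B_y = 10  [[A, B, C are collinear ⇒ -6x-4y+136=0] ∩ [|B−(14, 13)|²=13]]
   so B = (16, 10)

B = (16, 10)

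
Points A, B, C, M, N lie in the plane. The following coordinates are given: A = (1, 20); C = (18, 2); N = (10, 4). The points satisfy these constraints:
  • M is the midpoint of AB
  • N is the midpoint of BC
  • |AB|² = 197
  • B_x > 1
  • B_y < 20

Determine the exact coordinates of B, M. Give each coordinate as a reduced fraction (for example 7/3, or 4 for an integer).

B = (2, 6)
M = (3/2, 13)

1. B_x = 2  [B = 2·N−C = 2·(10, 4)−(18, 2)]
2. B_y = 6  [B = 2·N−C = 2·(10, 4)−(18, 2)]
   so B = (2, 6)
3. M_x = 3/2  [2·M = A+B = (1, 20)+(2, 6)]
4. M_y = 13  [2·M = A+B = (1, 20)+(2, 6)]
   so M = (3/2, 13)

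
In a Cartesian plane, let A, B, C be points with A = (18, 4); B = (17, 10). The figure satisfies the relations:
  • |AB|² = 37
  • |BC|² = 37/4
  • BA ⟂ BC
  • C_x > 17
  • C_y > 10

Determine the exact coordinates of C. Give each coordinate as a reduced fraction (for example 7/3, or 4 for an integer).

1. C_x = 20  [[BA ⟂ BC ⇒ 1x-6y+43=0] ∩ [|C−(17, 10)|²=37/4]]
2. C_y = 21/2  [[BA ⟂ BC ⇒ 1x-6y+43=0] ∩ [|C−(17, 10)|²=37/4]]
   so C = (20, 21/2)

C = (20, 21/2)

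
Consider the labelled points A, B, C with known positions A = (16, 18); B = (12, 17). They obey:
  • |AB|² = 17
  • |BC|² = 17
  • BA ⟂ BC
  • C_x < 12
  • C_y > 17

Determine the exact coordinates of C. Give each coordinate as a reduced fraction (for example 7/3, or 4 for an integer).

1. C_x = 11  [[BA ⟂ BC ⇒ 4x+1y-65=0] ∩ [|C−(12, 17)|²=17]]
2. C_y = 21  [[BA ⟂ BC ⇒ 4x+1y-65=0] ∩ [|C−(12, 17)|²=17]]
   so C = (11, 21)

C = (11, 21)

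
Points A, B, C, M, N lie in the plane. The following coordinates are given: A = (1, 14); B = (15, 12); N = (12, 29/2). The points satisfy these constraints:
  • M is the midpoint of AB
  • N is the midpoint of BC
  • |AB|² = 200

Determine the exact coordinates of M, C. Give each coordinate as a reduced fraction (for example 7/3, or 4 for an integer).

M = (8, 13)
C = (9, 17)

1. M_x = 8  [2·M = A+B = (1, 14)+(15, 12)]
2. M_y = 13  [2·M = A+B = (1, 14)+(15, 12)]
   so M = (8, 13)
3. C_x = 9  [C = 2·N−B = 2·(12, 29/2)−(15, 12)]
4. C_y = 17  [C = 2·N−B = 2·(12, 29/2)−(15, 12)]
   so C = (9, 17)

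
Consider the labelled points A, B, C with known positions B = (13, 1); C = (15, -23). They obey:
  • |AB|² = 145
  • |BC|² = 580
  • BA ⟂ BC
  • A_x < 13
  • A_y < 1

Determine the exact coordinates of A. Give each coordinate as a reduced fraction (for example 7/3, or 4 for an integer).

A = (1, 0)

1. A_x = 1  [[BA ⟂ BC ⇒ 2x-24y-2=0] ∩ [|A−(13, 1)|²=145]]
2. A_y = 0  [[BA ⟂ BC ⇒ 2x-24y-2=0] ∩ [|A−(13, 1)|²=145]]
   so A = (1, 0)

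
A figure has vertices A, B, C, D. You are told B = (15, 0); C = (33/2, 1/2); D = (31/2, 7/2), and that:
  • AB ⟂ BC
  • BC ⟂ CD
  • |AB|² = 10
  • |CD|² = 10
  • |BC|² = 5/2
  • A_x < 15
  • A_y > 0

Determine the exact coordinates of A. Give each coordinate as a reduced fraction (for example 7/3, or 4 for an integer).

1. A_x = 14  [[AB ⟂ BC ⇒ -3/2x-1/2y+45/2=0] ∩ [|A−(15, 0)|²=10]]
2. A_y = 3  [[AB ⟂ BC ⇒ -3/2x-1/2y+45/2=0] ∩ [|A−(15, 0)|²=10]]
   so A = (14, 3)

A = (14, 3)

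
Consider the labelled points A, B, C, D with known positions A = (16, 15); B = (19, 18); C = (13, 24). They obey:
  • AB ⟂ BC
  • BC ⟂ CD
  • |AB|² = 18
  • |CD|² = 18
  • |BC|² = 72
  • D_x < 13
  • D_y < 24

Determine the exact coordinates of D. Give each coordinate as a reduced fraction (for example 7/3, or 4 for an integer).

D = (10, 21)

1. D_x = 10  [[BC ⟂ CD ⇒ -6x+6y-66=0] ∩ [|D−(13, 24)|²=18]]
2. D_y = 21  [[BC ⟂ CD ⇒ -6x+6y-66=0] ∩ [|D−(13, 24)|²=18]]
   so D = (10, 21)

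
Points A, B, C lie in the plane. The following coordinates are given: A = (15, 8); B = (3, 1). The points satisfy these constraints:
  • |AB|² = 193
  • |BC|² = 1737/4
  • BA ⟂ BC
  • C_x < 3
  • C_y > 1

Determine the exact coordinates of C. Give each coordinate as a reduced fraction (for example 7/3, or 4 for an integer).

1. C_x = -15/2  [[BA ⟂ BC ⇒ 12x+7y-43=0] ∩ [|C−(3, 1)|²=1737/4]]
2. C_y = 19  [[BA ⟂ BC ⇒ 12x+7y-43=0] ∩ [|C−(3, 1)|²=1737/4]]
   so C = (-15/2, 19)

C = (-15/2, 19)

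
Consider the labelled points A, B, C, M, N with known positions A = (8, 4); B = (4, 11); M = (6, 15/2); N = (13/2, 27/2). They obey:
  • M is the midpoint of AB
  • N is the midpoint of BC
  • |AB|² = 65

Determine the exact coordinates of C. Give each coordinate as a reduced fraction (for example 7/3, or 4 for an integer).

1. C_x = 9  [C = 2·N−B = 2·(13/2, 27/2)−(4, 11)]
2. C_y = 16  [C = 2·N−B = 2·(13/2, 27/2)−(4, 11)]
   so C = (9, 16)

C = (9, 16)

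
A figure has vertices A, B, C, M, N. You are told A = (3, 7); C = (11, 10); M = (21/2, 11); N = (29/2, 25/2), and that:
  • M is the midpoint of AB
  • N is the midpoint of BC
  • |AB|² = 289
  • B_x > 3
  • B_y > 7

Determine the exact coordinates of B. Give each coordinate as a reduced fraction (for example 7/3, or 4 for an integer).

B = (18, 15)

1. B_x = 18  [B = 2·M−A = 2·(21/2, 11)−(3, 7)]
2. B_y = 15  [B = 2·M−A = 2·(21/2, 11)−(3, 7)]
   so B = (18, 15)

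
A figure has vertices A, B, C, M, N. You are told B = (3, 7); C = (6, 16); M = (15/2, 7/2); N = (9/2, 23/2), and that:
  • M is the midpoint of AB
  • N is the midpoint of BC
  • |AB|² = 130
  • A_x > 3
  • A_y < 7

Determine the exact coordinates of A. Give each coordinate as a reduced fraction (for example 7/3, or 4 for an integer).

1. A_x = 12  [A = 2·M−B = 2·(15/2, 7/2)−(3, 7)]
2. A_y = 0  [A = 2·M−B = 2·(15/2, 7/2)−(3, 7)]
   so A = (12, 0)

A = (12, 0)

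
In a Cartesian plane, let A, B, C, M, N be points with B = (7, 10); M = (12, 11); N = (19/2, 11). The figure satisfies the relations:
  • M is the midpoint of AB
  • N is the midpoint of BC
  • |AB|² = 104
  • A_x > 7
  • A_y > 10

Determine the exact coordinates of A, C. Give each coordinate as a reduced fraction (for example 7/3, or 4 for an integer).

A = (17, 12)
C = (12, 12)

1. A_x = 17  [A = 2·M−B = 2·(12, 11)−(7, 10)]
2. A_y = 12  [A = 2·M−B = 2·(12, 11)−(7, 10)]
   so A = (17, 12)
3. C_x = 12  [C = 2·N−B = 2·(19/2, 11)−(7, 10)]
4. C_y = 12  [C = 2·N−B = 2·(19/2, 11)−(7, 10)]
   so C = (12, 12)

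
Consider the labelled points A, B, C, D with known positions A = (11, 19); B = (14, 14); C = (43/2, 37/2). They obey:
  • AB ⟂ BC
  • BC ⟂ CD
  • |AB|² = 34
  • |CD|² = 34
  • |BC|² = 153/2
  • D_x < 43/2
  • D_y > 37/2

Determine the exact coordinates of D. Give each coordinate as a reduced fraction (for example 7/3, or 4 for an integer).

1. D_x = 37/2  [[BC ⟂ CD ⇒ 15/2x+9/2y-489/2=0] ∩ [|D−(43/2, 37/2)|²=34]]
2. D_y = 47/2  [[BC ⟂ CD ⇒ 15/2x+9/2y-489/2=0] ∩ [|D−(43/2, 37/2)|²=34]]
   so D = (37/2, 47/2)

D = (37/2, 47/2)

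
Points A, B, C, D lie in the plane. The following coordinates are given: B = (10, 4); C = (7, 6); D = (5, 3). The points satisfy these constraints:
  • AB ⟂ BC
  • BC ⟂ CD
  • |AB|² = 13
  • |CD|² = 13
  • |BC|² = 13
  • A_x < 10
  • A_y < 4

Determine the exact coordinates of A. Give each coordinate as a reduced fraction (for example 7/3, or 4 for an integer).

1. A_x = 8  [[AB ⟂ BC ⇒ 3x-2y-22=0] ∩ [|A−(10, 4)|²=13]]
2. A_y = 1  [[AB ⟂ BC ⇒ 3x-2y-22=0] ∩ [|A−(10, 4)|²=13]]
   so A = (8, 1)

A = (8, 1)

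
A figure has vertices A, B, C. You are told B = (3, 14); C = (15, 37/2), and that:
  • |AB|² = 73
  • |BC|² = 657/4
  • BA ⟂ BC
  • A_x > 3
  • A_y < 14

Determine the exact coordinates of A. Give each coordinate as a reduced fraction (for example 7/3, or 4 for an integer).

1. A_x = 6  [[BA ⟂ BC ⇒ 12x+9/2y-99=0] ∩ [|A−(3, 14)|²=73]]
2. A_y = 6  [[BA ⟂ BC ⇒ 12x+9/2y-99=0] ∩ [|A−(3, 14)|²=73]]
   so A = (6, 6)

A = (6, 6)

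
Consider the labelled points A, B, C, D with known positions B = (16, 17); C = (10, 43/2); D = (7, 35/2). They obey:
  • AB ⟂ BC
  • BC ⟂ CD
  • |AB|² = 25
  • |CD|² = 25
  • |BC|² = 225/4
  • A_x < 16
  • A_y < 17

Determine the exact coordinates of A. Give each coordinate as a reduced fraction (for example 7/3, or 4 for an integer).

A = (13, 13)

1. A_x = 13  [[AB ⟂ BC ⇒ 6x-9/2y-39/2=0] ∩ [|A−(16, 17)|²=25]]
2. A_y = 13  [[AB ⟂ BC ⇒ 6x-9/2y-39/2=0] ∩ [|A−(16, 17)|²=25]]
   so A = (13, 13)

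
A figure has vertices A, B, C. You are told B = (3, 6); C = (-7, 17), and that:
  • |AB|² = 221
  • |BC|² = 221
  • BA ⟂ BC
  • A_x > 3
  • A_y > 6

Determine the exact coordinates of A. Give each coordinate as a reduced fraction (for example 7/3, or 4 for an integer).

A = (14, 16)

1. A_x = 14  [[BA ⟂ BC ⇒ -10x+11y-36=0] ∩ [|A−(3, 6)|²=221]]
2. A_y = 16  [[BA ⟂ BC ⇒ -10x+11y-36=0] ∩ [|A−(3, 6)|²=221]]
   so A = (14, 16)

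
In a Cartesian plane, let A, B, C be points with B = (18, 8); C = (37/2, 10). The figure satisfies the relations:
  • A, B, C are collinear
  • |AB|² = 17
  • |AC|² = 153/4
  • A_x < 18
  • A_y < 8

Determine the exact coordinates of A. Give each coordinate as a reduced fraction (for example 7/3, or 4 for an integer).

A = (17, 4)

1. A_x = 17  [[A, B, C are collinear ⇒ -2x+1/2y+32=0] ∩ [|A−(18, 8)|²=17]]
2. A_y = 4  [[A, B, C are collinear ⇒ -2x+1/2y+32=0] ∩ [|A−(18, 8)|²=17]]
   so A = (17, 4)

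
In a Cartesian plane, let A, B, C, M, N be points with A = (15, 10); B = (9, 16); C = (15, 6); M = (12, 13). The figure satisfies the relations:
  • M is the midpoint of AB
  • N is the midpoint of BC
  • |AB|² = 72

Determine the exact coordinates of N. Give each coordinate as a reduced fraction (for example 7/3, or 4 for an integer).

1. N_x = 12  [2·N = B+C = (9, 16)+(15, 6)]
2. N_y = 11  [2·N = B+C = (9, 16)+(15, 6)]
   so N = (12, 11)

N = (12, 11)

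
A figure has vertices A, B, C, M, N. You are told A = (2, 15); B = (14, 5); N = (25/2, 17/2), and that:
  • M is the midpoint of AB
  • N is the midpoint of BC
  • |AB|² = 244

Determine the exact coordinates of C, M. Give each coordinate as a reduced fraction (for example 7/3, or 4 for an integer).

1. M_x = 8  [2·M = A+B = (2, 15)+(14, 5)]
2. M_y = 10  [2·M = A+B = (2, 15)+(14, 5)]
   so M = (8, 10)
3. C_x = 11  [C = 2·N−B = 2·(25/2, 17/2)−(14, 5)]
4. C_y = 12  [C = 2·N−B = 2·(25/2, 17/2)−(14, 5)]
   so C = (11, 12)

C = (11, 12)
M = (8, 10)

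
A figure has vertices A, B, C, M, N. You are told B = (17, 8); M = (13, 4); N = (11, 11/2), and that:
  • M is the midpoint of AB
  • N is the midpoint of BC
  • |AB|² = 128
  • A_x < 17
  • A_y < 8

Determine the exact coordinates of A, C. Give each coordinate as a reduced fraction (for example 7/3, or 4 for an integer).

A = (9, 0)
C = (5, 3)

1. A_x = 9  [A = 2·M−B = 2·(13, 4)−(17, 8)]
2. A_y = 0  [A = 2·M−B = 2·(13, 4)−(17, 8)]
   so A = (9, 0)
3. C_x = 5  [C = 2·N−B = 2·(11, 11/2)−(17, 8)]
4. C_y = 3  [C = 2·N−B = 2·(11, 11/2)−(17, 8)]
   so C = (5, 3)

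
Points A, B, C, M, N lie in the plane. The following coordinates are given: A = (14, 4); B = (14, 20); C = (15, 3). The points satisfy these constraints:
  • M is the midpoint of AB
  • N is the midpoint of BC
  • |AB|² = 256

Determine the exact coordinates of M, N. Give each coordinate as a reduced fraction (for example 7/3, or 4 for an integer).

1. M_x = 14  [2·M = A+B = (14, 4)+(14, 20)]
2. M_y = 12  [2·M = A+B = (14, 4)+(14, 20)]
   so M = (14, 12)
3. N_x = 29/2  [2·N = B+C = (14, 20)+(15, 3)]
4. N_y = 23/2  [2·N = B+C = (14, 20)+(15, 3)]
   so N = (29/2, 23/2)

M = (14, 12)
N = (29/2, 23/2)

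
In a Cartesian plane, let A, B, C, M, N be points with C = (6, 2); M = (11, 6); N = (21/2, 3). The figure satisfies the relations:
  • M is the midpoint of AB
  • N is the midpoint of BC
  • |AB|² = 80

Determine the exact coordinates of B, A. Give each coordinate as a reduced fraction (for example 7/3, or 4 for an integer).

1. B_x = 15  [B = 2·N−C = 2·(21/2, 3)−(6, 2)]
2. B_y = 4  [B = 2·N−C = 2·(21/2, 3)−(6, 2)]
   so B = (15, 4)
3. A_x = 7  [A = 2·M−B = 2·(11, 6)−(15, 4)]
4. A_y = 8  [A = 2·M−B = 2·(11, 6)−(15, 4)]
   so A = (7, 8)

B = (15, 4)
A = (7, 8)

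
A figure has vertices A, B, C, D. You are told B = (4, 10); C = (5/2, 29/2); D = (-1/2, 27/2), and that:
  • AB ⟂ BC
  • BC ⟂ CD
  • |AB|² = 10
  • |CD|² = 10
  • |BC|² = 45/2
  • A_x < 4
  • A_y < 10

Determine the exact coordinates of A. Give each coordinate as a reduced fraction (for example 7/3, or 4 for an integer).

A = (1, 9)

1. A_x = 1  [[AB ⟂ BC ⇒ 3/2x-9/2y+39=0] ∩ [|A−(4, 10)|²=10]]
2. A_y = 9  [[AB ⟂ BC ⇒ 3/2x-9/2y+39=0] ∩ [|A−(4, 10)|²=10]]
   so A = (1, 9)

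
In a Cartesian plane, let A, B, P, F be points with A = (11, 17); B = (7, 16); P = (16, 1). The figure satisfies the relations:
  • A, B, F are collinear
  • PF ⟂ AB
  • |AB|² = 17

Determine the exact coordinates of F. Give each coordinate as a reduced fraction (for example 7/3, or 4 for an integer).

F = (203/17, 293/17)

1. F_x = 203/17  [[A, B, F are collinear ⇒ 1x-4y+57=0] ∩ [PF ⟂ AB ⇒ -4x-1y+65=0]]
2. F_y = 293/17  [[A, B, F are collinear ⇒ 1x-4y+57=0] ∩ [PF ⟂ AB ⇒ -4x-1y+65=0]]
   so F = (203/17, 293/17)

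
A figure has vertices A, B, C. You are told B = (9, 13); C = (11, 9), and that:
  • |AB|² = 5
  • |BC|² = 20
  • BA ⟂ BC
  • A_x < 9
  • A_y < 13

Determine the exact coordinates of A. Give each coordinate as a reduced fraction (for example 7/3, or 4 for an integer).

1. A_x = 7  [[BA ⟂ BC ⇒ 2x-4y+34=0] ∩ [|A−(9, 13)|²=5]]
2. A_y = 12  [[BA ⟂ BC ⇒ 2x-4y+34=0] ∩ [|A−(9, 13)|²=5]]
   so A = (7, 12)

A = (7, 12)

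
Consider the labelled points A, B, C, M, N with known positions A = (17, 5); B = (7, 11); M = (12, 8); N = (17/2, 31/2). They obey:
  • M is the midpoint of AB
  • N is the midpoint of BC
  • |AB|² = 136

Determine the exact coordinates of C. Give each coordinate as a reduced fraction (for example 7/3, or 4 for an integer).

C = (10, 20)

1. C_x = 10  [C = 2·N−B = 2·(17/2, 31/2)−(7, 11)]
2. C_y = 20  [C = 2·N−B = 2·(17/2, 31/2)−(7, 11)]
   so C = (10, 20)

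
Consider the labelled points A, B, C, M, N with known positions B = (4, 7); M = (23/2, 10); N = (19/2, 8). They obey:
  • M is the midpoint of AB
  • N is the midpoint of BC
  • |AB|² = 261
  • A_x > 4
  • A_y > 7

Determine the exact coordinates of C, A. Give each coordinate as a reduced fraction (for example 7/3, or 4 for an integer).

C = (15, 9)
A = (19, 13)

1. A_x = 19  [A = 2·M−B = 2·(23/2, 10)−(4, 7)]
2. A_y = 13  [A = 2·M−B = 2·(23/2, 10)−(4, 7)]
   so A = (19, 13)
3. C_x = 15  [C = 2·N−B = 2·(19/2, 8)−(4, 7)]
4. C_y = 9  [C = 2·N−B = 2·(19/2, 8)−(4, 7)]
   so C = (15, 9)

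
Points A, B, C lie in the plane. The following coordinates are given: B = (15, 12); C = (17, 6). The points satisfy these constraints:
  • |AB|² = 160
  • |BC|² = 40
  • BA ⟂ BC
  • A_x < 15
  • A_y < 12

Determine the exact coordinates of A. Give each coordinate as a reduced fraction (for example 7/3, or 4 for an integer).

1. A_x = 3  [[BA ⟂ BC ⇒ 2x-6y+42=0] ∩ [|A−(15, 12)|²=160]]
2. A_y = 8  [[BA ⟂ BC ⇒ 2x-6y+42=0] ∩ [|A−(15, 12)|²=160]]
   so A = (3, 8)

A = (3, 8)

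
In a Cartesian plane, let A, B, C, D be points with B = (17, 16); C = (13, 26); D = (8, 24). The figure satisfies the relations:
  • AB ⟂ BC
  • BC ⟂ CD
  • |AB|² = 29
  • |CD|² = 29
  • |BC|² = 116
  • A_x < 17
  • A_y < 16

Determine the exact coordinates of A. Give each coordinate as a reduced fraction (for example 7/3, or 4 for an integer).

A = (12, 14)

1. A_x = 12  [[AB ⟂ BC ⇒ 4x-10y+92=0] ∩ [|A−(17, 16)|²=29]]
2. A_y = 14  [[AB ⟂ BC ⇒ 4x-10y+92=0] ∩ [|A−(17, 16)|²=29]]
   so A = (12, 14)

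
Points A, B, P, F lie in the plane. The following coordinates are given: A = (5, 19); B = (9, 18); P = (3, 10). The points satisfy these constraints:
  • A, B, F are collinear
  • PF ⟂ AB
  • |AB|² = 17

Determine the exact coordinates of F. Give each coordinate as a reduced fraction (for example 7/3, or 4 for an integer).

F = (89/17, 322/17)

1. F_x = 89/17  [[A, B, F are collinear ⇒ 1x+4y-81=0] ∩ [PF ⟂ AB ⇒ 4x-1y-2=0]]
2. F_y = 322/17  [[A, B, F are collinear ⇒ 1x+4y-81=0] ∩ [PF ⟂ AB ⇒ 4x-1y-2=0]]
   so F = (89/17, 322/17)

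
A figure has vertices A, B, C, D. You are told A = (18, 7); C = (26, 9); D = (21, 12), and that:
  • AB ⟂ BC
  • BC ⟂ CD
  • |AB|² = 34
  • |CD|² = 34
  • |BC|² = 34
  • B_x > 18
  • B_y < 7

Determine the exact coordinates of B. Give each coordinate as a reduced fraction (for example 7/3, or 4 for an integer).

B = (23, 4)

1. B_x = 23  [[BC ⟂ CD ⇒ 5x-3y-103=0] ∩ [|B−(18, 7)|²=34]]
2. B_y = 4  [[BC ⟂ CD ⇒ 5x-3y-103=0] ∩ [|B−(18, 7)|²=34]]
   so B = (23, 4)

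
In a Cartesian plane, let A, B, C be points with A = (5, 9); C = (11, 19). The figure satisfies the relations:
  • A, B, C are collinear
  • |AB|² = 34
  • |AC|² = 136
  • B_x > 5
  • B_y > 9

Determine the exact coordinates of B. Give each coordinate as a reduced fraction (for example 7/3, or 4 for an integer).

B = (8, 14)

1. B_x = 8  [[A, B, C are collinear ⇒ 10x-6y+4=0] ∩ [|B−(5, 9)|²=34]]
2. B_y = 14  [[A, B, C are collinear ⇒ 10x-6y+4=0] ∩ [|B−(5, 9)|²=34]]
   so B = (8, 14)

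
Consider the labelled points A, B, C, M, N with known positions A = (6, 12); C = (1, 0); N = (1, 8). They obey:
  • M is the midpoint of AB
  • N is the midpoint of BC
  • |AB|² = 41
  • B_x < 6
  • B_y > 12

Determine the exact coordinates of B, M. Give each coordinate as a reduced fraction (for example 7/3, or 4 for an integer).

B = (1, 16)
M = (7/2, 14)

1. B_x = 1  [B = 2·N−C = 2·(1, 8)−(1, 0)]
2. B_y = 16  [B = 2·N−C = 2·(1, 8)−(1, 0)]
   so B = (1, 16)
3. M_x = 7/2  [2·M = A+B = (6, 12)+(1, 16)]
4. M_y = 14  [2·M = A+B = (6, 12)+(1, 16)]
   so M = (7/2, 14)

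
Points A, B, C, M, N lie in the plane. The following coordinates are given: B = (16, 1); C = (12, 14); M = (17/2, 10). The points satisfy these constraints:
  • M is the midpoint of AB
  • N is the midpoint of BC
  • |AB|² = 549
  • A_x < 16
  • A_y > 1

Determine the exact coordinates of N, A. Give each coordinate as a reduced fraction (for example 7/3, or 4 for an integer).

1. A_x = 1  [A = 2·M−B = 2·(17/2, 10)−(16, 1)]
2. A_y = 19  [A = 2·M−B = 2·(17/2, 10)−(16, 1)]
   so A = (1, 19)
3. N_x = 14  [2·N = B+C = (16, 1)+(12, 14)]
4. N_y = 15/2  [2·N = B+C = (16, 1)+(12, 14)]
   so N = (14, 15/2)

N = (14, 15/2)
A = (1, 19)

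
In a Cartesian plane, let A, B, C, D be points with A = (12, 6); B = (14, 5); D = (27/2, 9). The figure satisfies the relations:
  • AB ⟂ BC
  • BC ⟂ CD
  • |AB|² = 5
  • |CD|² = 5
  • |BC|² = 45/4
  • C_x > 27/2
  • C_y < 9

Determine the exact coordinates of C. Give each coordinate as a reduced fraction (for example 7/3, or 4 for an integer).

1. C_x = 31/2  [[AB ⟂ BC ⇒ 2x-1y-23=0] ∩ [|C−(27/2, 9)|²=5]]
2. C_y = 8  [[AB ⟂ BC ⇒ 2x-1y-23=0] ∩ [|C−(27/2, 9)|²=5]]
   so C = (31/2, 8)

C = (31/2, 8)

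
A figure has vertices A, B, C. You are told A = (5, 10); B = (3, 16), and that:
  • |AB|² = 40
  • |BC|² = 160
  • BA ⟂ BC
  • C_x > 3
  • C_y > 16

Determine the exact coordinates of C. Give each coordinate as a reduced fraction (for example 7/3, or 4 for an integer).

1. C_x = 15  [[BA ⟂ BC ⇒ 2x-6y+90=0] ∩ [|C−(3, 16)|²=160]]
2. C_y = 20  [[BA ⟂ BC ⇒ 2x-6y+90=0] ∩ [|C−(3, 16)|²=160]]
   so C = (15, 20)

C = (15, 20)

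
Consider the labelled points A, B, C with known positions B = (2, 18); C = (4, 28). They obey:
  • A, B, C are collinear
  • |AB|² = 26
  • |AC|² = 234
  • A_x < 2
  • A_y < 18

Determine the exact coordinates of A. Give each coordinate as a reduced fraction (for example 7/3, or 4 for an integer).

A = (1, 13)

1. A_x = 1  [[A, B, C are collinear ⇒ -10x+2y-16=0] ∩ [|A−(2, 18)|²=26]]
2. A_y = 13  [[A, B, C are collinear ⇒ -10x+2y-16=0] ∩ [|A−(2, 18)|²=26]]
   so A = (1, 13)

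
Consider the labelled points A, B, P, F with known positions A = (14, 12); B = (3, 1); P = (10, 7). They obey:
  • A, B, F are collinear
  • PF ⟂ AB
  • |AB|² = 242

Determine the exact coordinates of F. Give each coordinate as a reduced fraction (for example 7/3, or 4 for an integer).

1. F_x = 19/2  [[A, B, F are collinear ⇒ 11x-11y-22=0] ∩ [PF ⟂ AB ⇒ -11x-11y+187=0]]
2. F_y = 15/2  [[A, B, F are collinear ⇒ 11x-11y-22=0] ∩ [PF ⟂ AB ⇒ -11x-11y+187=0]]
   so F = (19/2, 15/2)

F = (19/2, 15/2)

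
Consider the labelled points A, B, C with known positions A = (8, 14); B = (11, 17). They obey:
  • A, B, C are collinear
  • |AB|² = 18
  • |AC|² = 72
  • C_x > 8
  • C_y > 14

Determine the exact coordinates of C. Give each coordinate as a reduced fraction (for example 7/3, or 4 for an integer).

C = (14, 20)

1. C_x = 14  [[A, B, C are collinear ⇒ -3x+3y-18=0] ∩ [|C−(8, 14)|²=72]]
2. C_y = 20  [[A, B, C are collinear ⇒ -3x+3y-18=0] ∩ [|C−(8, 14)|²=72]]
   so C = (14, 20)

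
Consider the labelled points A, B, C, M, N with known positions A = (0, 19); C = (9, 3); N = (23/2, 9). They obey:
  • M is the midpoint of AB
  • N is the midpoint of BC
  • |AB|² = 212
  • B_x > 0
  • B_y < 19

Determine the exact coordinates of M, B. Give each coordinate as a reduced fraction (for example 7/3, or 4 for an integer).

1. B_x = 14  [B = 2·N−C = 2·(23/2, 9)−(9, 3)]
2. B_y = 15  [B = 2·N−C = 2·(23/2, 9)−(9, 3)]
   so B = (14, 15)
3. M_x = 7  [2·M = A+B = (0, 19)+(14, 15)]
4. M_y = 17  [2·M = A+B = (0, 19)+(14, 15)]
   so M = (7, 17)

M = (7, 17)
B = (14, 15)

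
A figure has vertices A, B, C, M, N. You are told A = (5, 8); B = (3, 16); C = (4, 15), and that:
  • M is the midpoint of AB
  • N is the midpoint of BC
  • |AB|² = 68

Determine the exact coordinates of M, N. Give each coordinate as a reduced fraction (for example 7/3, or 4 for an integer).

1. M_x = 4  [2·M = A+B = (5, 8)+(3, 16)]
2. M_y = 12  [2·M = A+B = (5, 8)+(3, 16)]
   so M = (4, 12)
3. N_x = 7/2  [2·N = B+C = (3, 16)+(4, 15)]
4. N_y = 31/2  [2·N = B+C = (3, 16)+(4, 15)]
   so N = (7/2, 31/2)

M = (4, 12)
N = (7/2, 31/2)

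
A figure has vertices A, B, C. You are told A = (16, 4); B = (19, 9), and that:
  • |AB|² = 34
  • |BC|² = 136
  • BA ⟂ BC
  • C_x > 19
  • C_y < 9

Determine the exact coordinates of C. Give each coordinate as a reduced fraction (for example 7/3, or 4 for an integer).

C = (29, 3)

1. C_x = 29  [[BA ⟂ BC ⇒ -3x-5y+102=0] ∩ [|C−(19, 9)|²=136]]
2. C_y = 3  [[BA ⟂ BC ⇒ -3x-5y+102=0] ∩ [|C−(19, 9)|²=136]]
   so C = (29, 3)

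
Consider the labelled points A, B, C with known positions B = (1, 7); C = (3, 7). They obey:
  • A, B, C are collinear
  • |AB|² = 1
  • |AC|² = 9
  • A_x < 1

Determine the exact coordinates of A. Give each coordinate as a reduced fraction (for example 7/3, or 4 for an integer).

A = (0, 7)

1. A_x = 0  [[A, B, C are collinear ⇒ 2y-14=0] ∩ [|A−(1, 7)|²=1]]
2. A_y = 7  [[A, B, C are collinear ⇒ 2y-14=0] ∩ [|A−(1, 7)|²=1]]
   so A = (0, 7)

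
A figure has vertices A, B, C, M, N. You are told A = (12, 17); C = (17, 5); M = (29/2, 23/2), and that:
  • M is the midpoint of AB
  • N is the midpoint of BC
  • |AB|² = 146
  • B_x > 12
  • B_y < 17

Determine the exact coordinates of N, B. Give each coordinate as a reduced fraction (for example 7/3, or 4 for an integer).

1. B_x = 17  [B = 2·M−A = 2·(29/2, 23/2)−(12, 17)]
2. B_y = 6  [B = 2·M−A = 2·(29/2, 23/2)−(12, 17)]
   so B = (17, 6)
3. N_x = 17  [2·N = B+C = (17, 6)+(17, 5)]
4. N_y = 11/2  [2·N = B+C = (17, 6)+(17, 5)]
   so N = (17, 11/2)

N = (17, 11/2)
B = (17, 6)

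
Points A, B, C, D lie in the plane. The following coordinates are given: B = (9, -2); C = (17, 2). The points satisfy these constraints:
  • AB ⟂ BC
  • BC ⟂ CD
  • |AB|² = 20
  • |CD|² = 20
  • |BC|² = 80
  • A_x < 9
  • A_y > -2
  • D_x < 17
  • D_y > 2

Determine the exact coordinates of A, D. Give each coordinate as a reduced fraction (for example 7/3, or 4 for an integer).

1. A_x = 7  [[AB ⟂ BC ⇒ -8x-4y+64=0] ∩ [|A−(9, -2)|²=20]]
2. A_y = 2  [[AB ⟂ BC ⇒ -8x-4y+64=0] ∩ [|A−(9, -2)|²=20]]
   so A = (7, 2)
3. D_x = 15  [[BC ⟂ CD ⇒ 8x+4y-144=0] ∩ [|D−(17, 2)|²=20]]
4. D_y = 6  [[BC ⟂ CD ⇒ 8x+4y-144=0] ∩ [|D−(17, 2)|²=20]]
   so D = (15, 6)

A = (7, 2)
D = (15, 6)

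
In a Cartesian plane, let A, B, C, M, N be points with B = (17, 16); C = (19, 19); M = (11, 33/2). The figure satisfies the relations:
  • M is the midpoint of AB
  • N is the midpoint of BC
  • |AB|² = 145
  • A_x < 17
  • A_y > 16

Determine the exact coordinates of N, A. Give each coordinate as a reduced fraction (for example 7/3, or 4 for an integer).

N = (18, 35/2)
A = (5, 17)

1. A_x = 5  [A = 2·M−B = 2·(11, 33/2)−(17, 16)]
2. A_y = 17  [A = 2·M−B = 2·(11, 33/2)−(17, 16)]
   so A = (5, 17)
3. N_x = 18  [2·N = B+C = (17, 16)+(19, 19)]
4. N_y = 35/2  [2·N = B+C = (17, 16)+(19, 19)]
   so N = (18, 35/2)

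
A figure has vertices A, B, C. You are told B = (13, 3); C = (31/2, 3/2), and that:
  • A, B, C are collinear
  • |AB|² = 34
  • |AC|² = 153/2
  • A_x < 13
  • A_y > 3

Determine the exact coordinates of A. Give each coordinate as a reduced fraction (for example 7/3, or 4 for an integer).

1. A_x = 8  [[A, B, C are collinear ⇒ 3/2x+5/2y-27=0] ∩ [|A−(13, 3)|²=34]]
2. A_y = 6  [[A, B, C are collinear ⇒ 3/2x+5/2y-27=0] ∩ [|A−(13, 3)|²=34]]
   so A = (8, 6)

A = (8, 6)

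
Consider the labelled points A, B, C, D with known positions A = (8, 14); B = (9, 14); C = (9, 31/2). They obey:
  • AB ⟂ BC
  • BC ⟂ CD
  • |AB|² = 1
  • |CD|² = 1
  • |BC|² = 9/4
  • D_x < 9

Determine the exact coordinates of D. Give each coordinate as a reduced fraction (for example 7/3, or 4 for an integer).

1. D_x = 8  [[BC ⟂ CD ⇒ 3/2y-93/4=0] ∩ [|D−(9, 31/2)|²=1]]
2. D_y = 31/2  [[BC ⟂ CD ⇒ 3/2y-93/4=0] ∩ [|D−(9, 31/2)|²=1]]
   so D = (8, 31/2)

D = (8, 31/2)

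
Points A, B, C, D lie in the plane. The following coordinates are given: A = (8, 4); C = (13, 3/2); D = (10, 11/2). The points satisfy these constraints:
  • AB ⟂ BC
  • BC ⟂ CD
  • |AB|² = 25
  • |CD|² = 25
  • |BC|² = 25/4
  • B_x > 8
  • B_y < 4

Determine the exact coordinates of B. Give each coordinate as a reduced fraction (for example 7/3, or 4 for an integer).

B = (11, 0)

1. B_x = 11  [[BC ⟂ CD ⇒ 3x-4y-33=0] ∩ [|B−(8, 4)|²=25]]
2. B_y = 0  [[BC ⟂ CD ⇒ 3x-4y-33=0] ∩ [|B−(8, 4)|²=25]]
   so B = (11, 0)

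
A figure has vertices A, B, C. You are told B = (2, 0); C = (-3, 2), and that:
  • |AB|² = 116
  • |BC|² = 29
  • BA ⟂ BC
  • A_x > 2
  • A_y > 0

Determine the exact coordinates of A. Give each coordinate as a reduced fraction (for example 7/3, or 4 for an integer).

1. A_x = 6  [[BA ⟂ BC ⇒ -5x+2y+10=0] ∩ [|A−(2, 0)|²=116]]
2. A_y = 10  [[BA ⟂ BC ⇒ -5x+2y+10=0] ∩ [|A−(2, 0)|²=116]]
   so A = (6, 10)

A = (6, 10)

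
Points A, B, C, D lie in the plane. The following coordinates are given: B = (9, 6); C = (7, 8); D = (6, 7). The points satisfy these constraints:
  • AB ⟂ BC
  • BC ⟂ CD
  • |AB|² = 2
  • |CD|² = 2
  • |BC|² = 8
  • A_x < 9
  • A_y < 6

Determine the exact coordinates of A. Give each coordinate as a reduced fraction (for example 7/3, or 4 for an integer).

A = (8, 5)

1. A_x = 8  [[AB ⟂ BC ⇒ 2x-2y-6=0] ∩ [|A−(9, 6)|²=2]]
2. A_y = 5  [[AB ⟂ BC ⇒ 2x-2y-6=0] ∩ [|A−(9, 6)|²=2]]
   so A = (8, 5)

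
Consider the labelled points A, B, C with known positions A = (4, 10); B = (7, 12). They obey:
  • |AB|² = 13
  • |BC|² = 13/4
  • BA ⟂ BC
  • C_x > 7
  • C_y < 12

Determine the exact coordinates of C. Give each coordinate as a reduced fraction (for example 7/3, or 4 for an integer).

1. C_x = 8  [[BA ⟂ BC ⇒ -3x-2y+45=0] ∩ [|C−(7, 12)|²=13/4]]
2. C_y = 21/2  [[BA ⟂ BC ⇒ -3x-2y+45=0] ∩ [|C−(7, 12)|²=13/4]]
   so C = (8, 21/2)

C = (8, 21/2)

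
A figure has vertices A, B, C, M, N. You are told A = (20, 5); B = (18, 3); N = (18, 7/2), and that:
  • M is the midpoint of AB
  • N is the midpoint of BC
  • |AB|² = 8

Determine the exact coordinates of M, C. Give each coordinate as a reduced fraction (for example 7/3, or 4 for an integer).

M = (19, 4)
C = (18, 4)

1. M_x = 19  [2·M = A+B = (20, 5)+(18, 3)]
2. M_y = 4  [2·M = A+B = (20, 5)+(18, 3)]
   so M = (19, 4)
3. C_x = 18  [C = 2·N−B = 2·(18, 7/2)−(18, 3)]
4. C_y = 4  [C = 2·N−B = 2·(18, 7/2)−(18, 3)]
   so C = (18, 4)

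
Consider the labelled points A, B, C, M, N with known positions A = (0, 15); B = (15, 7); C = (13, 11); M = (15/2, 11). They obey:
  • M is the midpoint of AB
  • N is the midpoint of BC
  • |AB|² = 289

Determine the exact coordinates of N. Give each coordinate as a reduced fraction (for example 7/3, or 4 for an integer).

1. N_x = 14  [2·N = B+C = (15, 7)+(13, 11)]
2. N_y = 9  [2·N = B+C = (15, 7)+(13, 11)]
   so N = (14, 9)

N = (14, 9)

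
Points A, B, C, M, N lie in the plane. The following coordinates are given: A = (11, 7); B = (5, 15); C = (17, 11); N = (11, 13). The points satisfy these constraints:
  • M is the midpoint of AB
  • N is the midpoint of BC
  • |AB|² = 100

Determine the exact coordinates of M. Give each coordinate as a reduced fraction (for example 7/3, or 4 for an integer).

1. M_x = 8  [2·M = A+B = (11, 7)+(5, 15)]
2. M_y = 11  [2·M = A+B = (11, 7)+(5, 15)]
   so M = (8, 11)

M = (8, 11)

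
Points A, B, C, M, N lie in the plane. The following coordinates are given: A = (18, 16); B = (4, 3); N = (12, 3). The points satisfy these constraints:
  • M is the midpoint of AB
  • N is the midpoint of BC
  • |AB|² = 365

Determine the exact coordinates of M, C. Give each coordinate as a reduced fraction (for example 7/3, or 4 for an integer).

M = (11, 19/2)
C = (20, 3)

1. M_x = 11  [2·M = A+B = (18, 16)+(4, 3)]
2. M_y = 19/2  [2·M = A+B = (18, 16)+(4, 3)]
   so M = (11, 19/2)
3. C_x = 20  [C = 2·N−B = 2·(12, 3)−(4, 3)]
4. C_y = 3  [C = 2·N−B = 2·(12, 3)−(4, 3)]
   so C = (20, 3)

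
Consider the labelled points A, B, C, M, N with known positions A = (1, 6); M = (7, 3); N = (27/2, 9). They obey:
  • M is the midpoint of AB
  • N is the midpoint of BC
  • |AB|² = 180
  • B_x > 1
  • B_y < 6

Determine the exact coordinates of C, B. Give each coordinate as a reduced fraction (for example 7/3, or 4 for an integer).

C = (14, 18)
B = (13, 0)

1. B_x = 13  [B = 2·M−A = 2·(7, 3)−(1, 6)]
2. B_y = 0  [B = 2·M−A = 2·(7, 3)−(1, 6)]
   so B = (13, 0)
3. C_x = 14  [C = 2·N−B = 2·(27/2, 9)−(13, 0)]
4. C_y = 18  [C = 2·N−B = 2·(27/2, 9)−(13, 0)]
   so C = (14, 18)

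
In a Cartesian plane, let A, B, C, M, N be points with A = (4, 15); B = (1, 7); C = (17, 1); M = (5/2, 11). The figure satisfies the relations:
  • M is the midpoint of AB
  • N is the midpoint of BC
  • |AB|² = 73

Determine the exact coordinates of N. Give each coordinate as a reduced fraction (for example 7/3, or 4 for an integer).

1. N_x = 9  [2·N = B+C = (1, 7)+(17, 1)]
2. N_y = 4  [2·N = B+C = (1, 7)+(17, 1)]
   so N = (9, 4)

N = (9, 4)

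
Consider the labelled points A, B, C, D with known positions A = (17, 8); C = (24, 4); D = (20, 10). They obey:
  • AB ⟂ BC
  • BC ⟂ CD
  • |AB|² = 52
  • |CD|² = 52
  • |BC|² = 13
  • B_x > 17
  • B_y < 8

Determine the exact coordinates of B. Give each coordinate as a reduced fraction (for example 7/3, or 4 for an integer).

B = (21, 2)

1. B_x = 21  [[BC ⟂ CD ⇒ 4x-6y-72=0] ∩ [|B−(17, 8)|²=52]]
2. B_y = 2  [[BC ⟂ CD ⇒ 4x-6y-72=0] ∩ [|B−(17, 8)|²=52]]
   so B = (21, 2)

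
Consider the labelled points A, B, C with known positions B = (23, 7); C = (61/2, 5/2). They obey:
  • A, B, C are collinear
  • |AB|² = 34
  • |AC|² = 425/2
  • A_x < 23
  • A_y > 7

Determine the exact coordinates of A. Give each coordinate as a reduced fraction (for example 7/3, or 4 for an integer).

1. A_x = 18  [[A, B, C are collinear ⇒ 9/2x+15/2y-156=0] ∩ [|A−(23, 7)|²=34]]
2. A_y = 10  [[A, B, C are collinear ⇒ 9/2x+15/2y-156=0] ∩ [|A−(23, 7)|²=34]]
   so A = (18, 10)

A = (18, 10)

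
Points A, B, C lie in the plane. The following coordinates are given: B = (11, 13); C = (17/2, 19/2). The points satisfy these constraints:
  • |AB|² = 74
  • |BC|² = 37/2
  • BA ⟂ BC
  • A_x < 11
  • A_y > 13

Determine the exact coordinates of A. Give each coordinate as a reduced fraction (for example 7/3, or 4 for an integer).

A = (4, 18)

1. A_x = 4  [[BA ⟂ BC ⇒ -5/2x-7/2y+73=0] ∩ [|A−(11, 13)|²=74]]
2. A_y = 18  [[BA ⟂ BC ⇒ -5/2x-7/2y+73=0] ∩ [|A−(11, 13)|²=74]]
   so A = (4, 18)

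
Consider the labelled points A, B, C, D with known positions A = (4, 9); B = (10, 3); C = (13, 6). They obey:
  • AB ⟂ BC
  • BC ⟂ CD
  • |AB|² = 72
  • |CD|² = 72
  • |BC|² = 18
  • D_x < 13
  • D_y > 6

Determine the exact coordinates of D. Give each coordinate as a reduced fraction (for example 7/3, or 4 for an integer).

1. D_x = 7  [[BC ⟂ CD ⇒ 3x+3y-57=0] ∩ [|D−(13, 6)|²=72]]
2. D_y = 12  [[BC ⟂ CD ⇒ 3x+3y-57=0] ∩ [|D−(13, 6)|²=72]]
   so D = (7, 12)

D = (7, 12)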